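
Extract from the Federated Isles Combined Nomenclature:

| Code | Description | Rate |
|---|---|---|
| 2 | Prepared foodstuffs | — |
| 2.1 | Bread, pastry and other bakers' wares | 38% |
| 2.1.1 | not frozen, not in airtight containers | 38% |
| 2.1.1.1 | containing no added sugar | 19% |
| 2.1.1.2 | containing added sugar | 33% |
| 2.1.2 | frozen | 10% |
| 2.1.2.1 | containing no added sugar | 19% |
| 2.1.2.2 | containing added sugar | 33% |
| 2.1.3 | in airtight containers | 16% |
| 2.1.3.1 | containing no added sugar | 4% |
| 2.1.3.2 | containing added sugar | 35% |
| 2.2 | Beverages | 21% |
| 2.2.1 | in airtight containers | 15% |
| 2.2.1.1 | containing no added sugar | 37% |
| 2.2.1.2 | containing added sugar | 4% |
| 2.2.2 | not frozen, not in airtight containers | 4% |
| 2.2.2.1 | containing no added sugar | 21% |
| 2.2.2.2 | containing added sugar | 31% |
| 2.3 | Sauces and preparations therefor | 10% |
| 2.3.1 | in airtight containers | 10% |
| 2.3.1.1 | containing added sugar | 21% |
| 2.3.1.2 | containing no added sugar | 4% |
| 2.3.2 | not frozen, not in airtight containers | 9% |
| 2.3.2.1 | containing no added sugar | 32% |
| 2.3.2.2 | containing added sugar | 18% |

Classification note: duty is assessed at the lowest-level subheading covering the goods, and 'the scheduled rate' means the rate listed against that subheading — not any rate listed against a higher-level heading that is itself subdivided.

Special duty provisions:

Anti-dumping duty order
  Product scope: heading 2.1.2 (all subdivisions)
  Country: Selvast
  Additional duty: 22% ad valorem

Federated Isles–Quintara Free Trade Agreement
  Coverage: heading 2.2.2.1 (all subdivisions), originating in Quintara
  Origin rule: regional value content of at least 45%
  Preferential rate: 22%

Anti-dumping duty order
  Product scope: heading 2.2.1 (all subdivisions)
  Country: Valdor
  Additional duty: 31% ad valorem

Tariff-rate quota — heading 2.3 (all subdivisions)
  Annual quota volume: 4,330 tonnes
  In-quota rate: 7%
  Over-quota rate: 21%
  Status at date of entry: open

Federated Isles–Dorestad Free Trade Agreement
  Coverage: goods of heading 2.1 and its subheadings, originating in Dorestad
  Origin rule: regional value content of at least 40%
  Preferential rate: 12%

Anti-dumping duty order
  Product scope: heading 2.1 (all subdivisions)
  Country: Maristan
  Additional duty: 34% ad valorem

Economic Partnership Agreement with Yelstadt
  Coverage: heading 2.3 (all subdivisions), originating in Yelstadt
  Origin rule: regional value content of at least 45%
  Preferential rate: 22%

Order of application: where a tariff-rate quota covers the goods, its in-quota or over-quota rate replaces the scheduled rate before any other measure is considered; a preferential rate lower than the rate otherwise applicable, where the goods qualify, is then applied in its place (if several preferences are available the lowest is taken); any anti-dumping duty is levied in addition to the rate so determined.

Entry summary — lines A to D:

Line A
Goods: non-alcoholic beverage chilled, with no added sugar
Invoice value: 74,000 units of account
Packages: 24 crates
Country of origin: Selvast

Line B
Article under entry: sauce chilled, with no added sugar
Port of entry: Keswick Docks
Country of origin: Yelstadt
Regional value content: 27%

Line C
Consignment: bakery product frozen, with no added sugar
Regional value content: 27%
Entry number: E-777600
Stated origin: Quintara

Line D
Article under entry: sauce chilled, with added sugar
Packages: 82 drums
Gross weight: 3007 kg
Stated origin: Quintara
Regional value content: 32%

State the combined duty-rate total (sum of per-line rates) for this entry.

Line A: non-alcoholic beverage → 2.2; chilled → 2.2.2; with no added sugar → 2.2.2.1. Scheduled 21%. No special measure applies. → 21%.
Line B: sauce → 2.3; chilled → 2.3.2; with no added sugar → 2.3.2.1. Scheduled 32%. quota on 2.3 open → in-quota 7%; Yelstadt agreement on 2.3: RVC < 45%. → 7%.
Line C: bakery product → 2.1; frozen → 2.1.2; with no added sugar → 2.1.2.1. Scheduled 19%. Quintara agreement on 2.2.2.1: 2.1.2.1 not covered. → 19%.
Line D: sauce → 2.3; chilled → 2.3.2; with added sugar → 2.3.2.2. Scheduled 18%. quota on 2.3 open → in-quota 7%; Quintara agreement on 2.2.2.1: 2.3.2.2 not covered. → 7%.
Sum: 21% + 7% + 19% + 7% = 54%.

54%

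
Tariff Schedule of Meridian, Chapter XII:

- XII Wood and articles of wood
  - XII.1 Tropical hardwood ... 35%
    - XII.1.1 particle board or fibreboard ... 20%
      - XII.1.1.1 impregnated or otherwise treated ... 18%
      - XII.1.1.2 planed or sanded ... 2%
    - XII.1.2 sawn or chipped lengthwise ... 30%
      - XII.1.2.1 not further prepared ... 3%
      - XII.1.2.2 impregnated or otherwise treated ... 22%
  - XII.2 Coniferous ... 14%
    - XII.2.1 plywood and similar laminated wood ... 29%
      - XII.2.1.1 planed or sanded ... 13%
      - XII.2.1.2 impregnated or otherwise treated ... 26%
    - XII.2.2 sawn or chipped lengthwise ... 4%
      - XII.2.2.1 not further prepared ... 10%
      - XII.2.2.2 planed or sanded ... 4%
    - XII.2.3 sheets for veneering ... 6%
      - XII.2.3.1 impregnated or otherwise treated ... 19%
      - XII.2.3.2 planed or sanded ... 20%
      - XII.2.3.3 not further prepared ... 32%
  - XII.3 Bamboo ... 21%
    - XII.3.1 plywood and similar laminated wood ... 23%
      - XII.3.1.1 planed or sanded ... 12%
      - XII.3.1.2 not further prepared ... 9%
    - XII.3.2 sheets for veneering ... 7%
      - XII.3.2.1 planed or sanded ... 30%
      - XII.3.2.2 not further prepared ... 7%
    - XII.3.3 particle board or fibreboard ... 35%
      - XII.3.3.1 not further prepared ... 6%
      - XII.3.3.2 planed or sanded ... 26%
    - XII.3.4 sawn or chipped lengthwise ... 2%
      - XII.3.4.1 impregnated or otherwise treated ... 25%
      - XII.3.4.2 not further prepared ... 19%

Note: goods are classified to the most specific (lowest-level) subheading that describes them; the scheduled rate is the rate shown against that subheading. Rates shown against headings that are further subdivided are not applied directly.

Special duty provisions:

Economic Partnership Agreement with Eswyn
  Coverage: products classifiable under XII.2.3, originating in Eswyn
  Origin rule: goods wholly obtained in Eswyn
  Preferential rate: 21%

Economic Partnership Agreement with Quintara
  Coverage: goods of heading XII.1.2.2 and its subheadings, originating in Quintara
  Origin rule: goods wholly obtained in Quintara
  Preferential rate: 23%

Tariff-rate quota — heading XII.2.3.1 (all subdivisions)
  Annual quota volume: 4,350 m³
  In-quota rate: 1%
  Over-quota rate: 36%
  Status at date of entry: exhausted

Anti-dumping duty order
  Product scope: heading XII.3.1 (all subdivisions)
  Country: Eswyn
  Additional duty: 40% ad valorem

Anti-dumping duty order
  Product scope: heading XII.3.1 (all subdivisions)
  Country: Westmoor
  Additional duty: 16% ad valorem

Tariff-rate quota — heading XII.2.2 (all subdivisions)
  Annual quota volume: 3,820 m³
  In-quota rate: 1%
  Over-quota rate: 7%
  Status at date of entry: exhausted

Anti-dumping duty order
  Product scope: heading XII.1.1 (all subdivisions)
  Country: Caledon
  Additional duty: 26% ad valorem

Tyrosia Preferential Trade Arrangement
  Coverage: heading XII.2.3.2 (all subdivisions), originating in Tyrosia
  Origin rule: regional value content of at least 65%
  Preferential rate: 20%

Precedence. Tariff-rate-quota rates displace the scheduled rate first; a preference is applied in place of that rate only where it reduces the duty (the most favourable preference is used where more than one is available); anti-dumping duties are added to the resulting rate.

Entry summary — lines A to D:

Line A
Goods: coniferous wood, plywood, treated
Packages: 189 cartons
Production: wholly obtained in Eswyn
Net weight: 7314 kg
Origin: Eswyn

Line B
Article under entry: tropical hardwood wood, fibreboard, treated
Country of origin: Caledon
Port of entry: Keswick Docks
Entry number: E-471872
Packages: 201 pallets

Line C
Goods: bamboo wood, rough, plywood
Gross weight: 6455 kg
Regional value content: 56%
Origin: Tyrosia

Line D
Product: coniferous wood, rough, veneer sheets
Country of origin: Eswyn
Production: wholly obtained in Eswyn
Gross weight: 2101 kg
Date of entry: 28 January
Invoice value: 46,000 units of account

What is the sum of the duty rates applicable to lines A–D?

100%

Line A: coniferous → XII.2; plywood → XII.2.1; treated → XII.2.1.2. Scheduled 26%. Eswyn agreement on XII.2.3: XII.2.1.2 not covered. → 26%.
Line B: tropical hardwood → XII.1; fibreboard → XII.1.1; treated → XII.1.1.1. Scheduled 18%. anti-dumping (Caledon, XII.1.1): +26%; total 18% + 26% = 44%. → 44%.
Line C: bamboo → XII.3; plywood → XII.3.1; rough → XII.3.1.2. Scheduled 9%. Tyrosia agreement on XII.2.3.2: XII.3.1.2 not covered. → 9%.
Line D: coniferous → XII.2; veneer sheets → XII.2.3; rough → XII.2.3.3. Scheduled 32%. Eswyn agreement on XII.2.3: wholly obtained → 21% available; preferential 21%. → 21%.
Sum: 26% + 44% + 9% + 21% = 100%.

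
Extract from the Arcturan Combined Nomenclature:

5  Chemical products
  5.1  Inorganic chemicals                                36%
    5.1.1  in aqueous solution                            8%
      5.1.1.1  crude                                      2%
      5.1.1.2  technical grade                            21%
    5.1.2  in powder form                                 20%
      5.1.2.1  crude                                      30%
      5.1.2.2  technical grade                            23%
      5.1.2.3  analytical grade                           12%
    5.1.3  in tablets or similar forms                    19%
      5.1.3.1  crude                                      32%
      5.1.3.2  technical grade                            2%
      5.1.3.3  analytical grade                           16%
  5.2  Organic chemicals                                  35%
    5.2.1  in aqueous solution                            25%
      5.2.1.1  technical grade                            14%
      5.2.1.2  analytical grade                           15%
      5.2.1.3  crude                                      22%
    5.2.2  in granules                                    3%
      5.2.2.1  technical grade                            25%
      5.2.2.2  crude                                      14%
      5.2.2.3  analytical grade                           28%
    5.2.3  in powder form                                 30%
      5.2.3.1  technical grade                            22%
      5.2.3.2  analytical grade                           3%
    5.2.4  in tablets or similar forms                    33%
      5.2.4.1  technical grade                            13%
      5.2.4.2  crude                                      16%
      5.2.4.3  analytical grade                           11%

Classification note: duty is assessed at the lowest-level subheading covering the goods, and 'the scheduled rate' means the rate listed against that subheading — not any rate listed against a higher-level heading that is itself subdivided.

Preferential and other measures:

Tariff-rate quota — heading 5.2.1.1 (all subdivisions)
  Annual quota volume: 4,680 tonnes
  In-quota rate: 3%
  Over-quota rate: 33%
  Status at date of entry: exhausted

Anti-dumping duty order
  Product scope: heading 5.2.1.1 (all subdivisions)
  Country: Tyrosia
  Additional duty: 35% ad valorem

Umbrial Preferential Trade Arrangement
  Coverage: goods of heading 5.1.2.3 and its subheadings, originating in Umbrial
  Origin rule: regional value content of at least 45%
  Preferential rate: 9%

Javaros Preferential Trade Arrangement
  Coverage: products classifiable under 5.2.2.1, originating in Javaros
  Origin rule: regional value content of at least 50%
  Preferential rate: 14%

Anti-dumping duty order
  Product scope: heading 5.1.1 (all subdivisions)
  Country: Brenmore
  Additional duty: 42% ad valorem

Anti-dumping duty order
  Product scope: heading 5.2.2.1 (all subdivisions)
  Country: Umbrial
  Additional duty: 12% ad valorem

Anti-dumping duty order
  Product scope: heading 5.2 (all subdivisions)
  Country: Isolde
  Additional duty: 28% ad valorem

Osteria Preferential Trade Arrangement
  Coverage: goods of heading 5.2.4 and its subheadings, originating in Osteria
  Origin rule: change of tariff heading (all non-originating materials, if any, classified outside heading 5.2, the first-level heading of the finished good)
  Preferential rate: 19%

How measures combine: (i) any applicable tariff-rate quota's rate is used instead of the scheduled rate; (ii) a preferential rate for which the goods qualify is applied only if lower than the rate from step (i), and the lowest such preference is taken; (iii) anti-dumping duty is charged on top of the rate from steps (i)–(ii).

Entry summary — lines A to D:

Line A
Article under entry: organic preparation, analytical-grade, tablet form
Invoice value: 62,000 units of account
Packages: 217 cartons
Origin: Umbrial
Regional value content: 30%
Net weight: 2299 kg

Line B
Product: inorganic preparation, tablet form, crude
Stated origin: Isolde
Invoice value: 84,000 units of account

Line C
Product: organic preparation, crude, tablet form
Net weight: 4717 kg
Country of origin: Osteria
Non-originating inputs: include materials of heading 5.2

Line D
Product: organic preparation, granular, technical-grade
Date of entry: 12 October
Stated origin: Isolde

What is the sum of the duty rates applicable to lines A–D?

112%

Line A: organic → 5.2; tablet form → 5.2.4; analytical-grade → 5.2.4.3. Scheduled 11%. Umbrial agreement on 5.1.2.3: 5.2.4.3 not covered. → 11%.
Line B: inorganic → 5.1; tablet form → 5.1.3; crude → 5.1.3.1. Scheduled 32%. No special measure applies. → 32%.
Line C: organic → 5.2; tablet form → 5.2.4; crude → 5.2.4.2. Scheduled 16%. Osteria agreement on 5.2.4: CTH not met. → 16%.
Line D: organic → 5.2; granular → 5.2.2; technical-grade → 5.2.2.1. Scheduled 25%. anti-dumping (Isolde, 5.2): +28%; total 25% + 28% = 53%. → 53%.
Sum: 11% + 32% + 16% + 53% = 112%.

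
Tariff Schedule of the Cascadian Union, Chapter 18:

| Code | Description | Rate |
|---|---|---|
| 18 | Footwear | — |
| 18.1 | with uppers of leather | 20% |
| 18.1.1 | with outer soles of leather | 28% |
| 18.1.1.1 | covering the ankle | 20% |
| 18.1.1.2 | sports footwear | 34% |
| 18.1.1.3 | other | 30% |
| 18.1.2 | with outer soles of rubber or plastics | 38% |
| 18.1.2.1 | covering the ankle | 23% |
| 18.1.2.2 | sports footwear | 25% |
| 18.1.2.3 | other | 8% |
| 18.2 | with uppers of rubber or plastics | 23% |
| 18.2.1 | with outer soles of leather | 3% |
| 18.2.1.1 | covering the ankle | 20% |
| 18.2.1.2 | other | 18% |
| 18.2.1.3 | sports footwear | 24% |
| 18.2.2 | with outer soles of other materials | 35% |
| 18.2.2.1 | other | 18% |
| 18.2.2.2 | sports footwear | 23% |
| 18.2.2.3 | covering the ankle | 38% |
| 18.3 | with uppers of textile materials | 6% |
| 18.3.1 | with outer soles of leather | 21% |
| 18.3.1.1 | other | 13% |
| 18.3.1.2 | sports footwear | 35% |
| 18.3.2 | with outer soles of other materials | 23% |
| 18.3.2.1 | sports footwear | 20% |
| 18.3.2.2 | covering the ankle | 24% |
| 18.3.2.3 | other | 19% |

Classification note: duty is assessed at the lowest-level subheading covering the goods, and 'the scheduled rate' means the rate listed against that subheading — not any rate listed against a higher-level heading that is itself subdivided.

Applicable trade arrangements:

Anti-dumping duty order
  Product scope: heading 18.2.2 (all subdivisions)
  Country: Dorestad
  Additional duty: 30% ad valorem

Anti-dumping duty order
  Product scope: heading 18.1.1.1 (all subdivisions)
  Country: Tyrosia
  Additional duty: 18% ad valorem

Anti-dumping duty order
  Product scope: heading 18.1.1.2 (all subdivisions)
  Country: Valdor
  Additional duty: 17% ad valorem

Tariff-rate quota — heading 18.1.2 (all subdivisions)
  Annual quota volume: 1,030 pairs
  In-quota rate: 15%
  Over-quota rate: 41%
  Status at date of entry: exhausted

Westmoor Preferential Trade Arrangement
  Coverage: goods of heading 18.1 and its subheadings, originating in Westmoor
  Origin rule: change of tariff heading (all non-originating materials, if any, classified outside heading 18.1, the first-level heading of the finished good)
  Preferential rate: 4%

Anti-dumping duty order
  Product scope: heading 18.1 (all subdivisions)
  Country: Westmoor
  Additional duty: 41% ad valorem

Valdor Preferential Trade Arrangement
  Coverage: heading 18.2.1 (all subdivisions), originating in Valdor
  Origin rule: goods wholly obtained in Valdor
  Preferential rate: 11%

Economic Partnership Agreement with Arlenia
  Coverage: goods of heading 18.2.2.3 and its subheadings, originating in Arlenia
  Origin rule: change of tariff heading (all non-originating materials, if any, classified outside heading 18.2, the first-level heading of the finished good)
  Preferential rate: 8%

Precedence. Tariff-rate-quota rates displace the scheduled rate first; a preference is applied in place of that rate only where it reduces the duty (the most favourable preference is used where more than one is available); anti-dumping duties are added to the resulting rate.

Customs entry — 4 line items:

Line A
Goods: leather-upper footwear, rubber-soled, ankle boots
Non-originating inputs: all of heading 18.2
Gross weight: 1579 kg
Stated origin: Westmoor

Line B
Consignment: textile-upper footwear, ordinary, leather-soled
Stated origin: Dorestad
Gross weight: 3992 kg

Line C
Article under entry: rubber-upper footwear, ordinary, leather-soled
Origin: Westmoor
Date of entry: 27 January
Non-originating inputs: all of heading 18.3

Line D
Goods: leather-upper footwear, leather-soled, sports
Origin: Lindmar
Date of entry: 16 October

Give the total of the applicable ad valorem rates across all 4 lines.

110%

Line A: leather-upper → 18.1; rubber-soled → 18.1.2; ankle boots → 18.1.2.1. Scheduled 23%. quota on 18.1.2 exhausted → over-quota 41%; Westmoor agreement on 18.1: CTH met → 4% available; preferential 4%; anti-dumping (Westmoor, 18.1): +41%; total 4% + 41% = 45%. → 45%.
Line B: textile-upper → 18.3; leather-soled → 18.3.1; ordinary → 18.3.1.1. Scheduled 13%. No special measure applies. → 13%.
Line C: rubber-upper → 18.2; leather-soled → 18.2.1; ordinary → 18.2.1.2. Scheduled 18%. Westmoor agreement on 18.1: 18.2.1.2 not covered. → 18%.
Line D: leather-upper → 18.1; leather-soled → 18.1.1; sports → 18.1.1.2. Scheduled 34%. No special measure applies. → 34%.
Sum: 45% + 13% + 18% + 34% = 110%.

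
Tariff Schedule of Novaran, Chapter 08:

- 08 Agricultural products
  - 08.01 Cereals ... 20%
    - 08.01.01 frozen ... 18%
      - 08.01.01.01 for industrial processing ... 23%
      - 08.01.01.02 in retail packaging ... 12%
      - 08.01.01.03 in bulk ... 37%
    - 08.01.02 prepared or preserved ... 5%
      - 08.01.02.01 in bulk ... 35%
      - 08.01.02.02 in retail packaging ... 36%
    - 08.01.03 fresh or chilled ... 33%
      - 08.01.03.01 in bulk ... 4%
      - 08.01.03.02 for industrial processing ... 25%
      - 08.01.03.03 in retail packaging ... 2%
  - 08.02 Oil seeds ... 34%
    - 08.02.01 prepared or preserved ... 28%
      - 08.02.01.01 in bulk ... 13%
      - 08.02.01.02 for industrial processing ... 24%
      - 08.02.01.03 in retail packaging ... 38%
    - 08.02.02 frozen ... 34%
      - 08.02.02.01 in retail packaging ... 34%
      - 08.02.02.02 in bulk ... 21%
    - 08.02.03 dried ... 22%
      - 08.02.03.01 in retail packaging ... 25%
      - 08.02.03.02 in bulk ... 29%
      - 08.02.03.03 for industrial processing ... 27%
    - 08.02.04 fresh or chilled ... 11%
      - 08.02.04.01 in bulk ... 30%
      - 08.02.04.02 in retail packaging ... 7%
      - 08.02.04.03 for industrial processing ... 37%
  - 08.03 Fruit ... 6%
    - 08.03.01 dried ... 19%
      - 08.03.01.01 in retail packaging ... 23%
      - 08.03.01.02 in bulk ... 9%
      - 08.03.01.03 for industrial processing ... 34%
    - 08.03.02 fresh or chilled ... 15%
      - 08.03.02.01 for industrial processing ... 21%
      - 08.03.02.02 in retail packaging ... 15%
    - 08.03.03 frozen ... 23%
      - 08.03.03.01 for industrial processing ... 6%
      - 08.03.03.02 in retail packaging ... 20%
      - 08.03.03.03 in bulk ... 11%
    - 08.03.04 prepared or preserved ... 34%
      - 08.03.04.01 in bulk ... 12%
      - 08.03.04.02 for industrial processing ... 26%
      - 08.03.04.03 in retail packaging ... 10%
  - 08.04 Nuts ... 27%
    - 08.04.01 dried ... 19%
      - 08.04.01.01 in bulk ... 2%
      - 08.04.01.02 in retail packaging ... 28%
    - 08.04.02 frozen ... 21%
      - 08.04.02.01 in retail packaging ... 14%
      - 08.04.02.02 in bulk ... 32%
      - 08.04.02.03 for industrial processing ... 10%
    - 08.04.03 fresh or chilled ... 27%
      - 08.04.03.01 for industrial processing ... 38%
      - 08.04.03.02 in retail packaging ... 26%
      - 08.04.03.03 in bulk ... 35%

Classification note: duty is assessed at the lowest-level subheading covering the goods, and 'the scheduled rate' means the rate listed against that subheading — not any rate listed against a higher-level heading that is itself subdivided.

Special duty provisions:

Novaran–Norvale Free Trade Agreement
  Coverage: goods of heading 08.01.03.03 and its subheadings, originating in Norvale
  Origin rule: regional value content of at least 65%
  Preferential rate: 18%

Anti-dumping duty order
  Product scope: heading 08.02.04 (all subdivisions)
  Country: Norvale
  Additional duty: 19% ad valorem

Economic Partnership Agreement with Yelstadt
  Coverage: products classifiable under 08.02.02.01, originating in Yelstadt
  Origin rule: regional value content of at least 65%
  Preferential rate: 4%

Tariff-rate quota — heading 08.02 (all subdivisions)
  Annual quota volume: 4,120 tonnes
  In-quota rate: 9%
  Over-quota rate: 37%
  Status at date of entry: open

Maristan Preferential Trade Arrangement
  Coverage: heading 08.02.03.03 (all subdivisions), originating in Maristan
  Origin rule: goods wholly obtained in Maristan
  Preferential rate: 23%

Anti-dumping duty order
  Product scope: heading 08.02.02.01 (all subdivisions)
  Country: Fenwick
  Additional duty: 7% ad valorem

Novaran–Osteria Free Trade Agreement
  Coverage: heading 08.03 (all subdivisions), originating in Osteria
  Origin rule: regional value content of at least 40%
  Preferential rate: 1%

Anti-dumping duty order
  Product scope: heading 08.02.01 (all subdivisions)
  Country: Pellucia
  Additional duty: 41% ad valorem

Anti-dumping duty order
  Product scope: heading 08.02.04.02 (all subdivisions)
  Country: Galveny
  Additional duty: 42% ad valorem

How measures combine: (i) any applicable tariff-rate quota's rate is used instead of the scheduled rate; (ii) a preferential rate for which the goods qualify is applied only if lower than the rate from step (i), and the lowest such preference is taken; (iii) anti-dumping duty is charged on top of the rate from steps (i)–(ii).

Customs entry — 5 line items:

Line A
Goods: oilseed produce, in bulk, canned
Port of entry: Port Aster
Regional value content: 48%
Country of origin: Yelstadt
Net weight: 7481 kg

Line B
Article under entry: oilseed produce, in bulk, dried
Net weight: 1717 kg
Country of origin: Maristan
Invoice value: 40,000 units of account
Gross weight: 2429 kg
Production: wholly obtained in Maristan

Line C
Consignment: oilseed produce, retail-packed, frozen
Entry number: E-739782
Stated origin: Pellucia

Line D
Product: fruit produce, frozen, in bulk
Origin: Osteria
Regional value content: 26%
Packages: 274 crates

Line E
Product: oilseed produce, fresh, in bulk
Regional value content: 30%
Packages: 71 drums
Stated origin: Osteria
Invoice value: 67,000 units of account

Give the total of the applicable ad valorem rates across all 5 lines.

Line A: oilseed → 08.02; canned → 08.02.01; in bulk → 08.02.01.01. Scheduled 13%. quota on 08.02 open → in-quota 9%; Yelstadt agreement on 08.02.02.01: 08.02.01.01 not covered. → 9%.
Line B: oilseed → 08.02; dried → 08.02.03; in bulk → 08.02.03.02. Scheduled 29%. quota on 08.02 open → in-quota 9%; Maristan agreement on 08.02.03.03: 08.02.03.02 not covered. → 9%.
Line C: oilseed → 08.02; frozen → 08.02.02; retail-packed → 08.02.02.01. Scheduled 34%. quota on 08.02 open → in-quota 9%. → 9%.
Line D: fruit → 08.03; frozen → 08.03.03; in bulk → 08.03.03.03. Scheduled 11%. Osteria agreement on 08.03: RVC < 40%. → 11%.
Line E: oilseed → 08.02; fresh → 08.02.04; in bulk → 08.02.04.01. Scheduled 30%. quota on 08.02 open → in-quota 9%; Osteria agreement on 08.03: 08.02.04.01 not covered. → 9%.
Sum: 9% + 9% + 9% + 11% + 9% = 47%.

47%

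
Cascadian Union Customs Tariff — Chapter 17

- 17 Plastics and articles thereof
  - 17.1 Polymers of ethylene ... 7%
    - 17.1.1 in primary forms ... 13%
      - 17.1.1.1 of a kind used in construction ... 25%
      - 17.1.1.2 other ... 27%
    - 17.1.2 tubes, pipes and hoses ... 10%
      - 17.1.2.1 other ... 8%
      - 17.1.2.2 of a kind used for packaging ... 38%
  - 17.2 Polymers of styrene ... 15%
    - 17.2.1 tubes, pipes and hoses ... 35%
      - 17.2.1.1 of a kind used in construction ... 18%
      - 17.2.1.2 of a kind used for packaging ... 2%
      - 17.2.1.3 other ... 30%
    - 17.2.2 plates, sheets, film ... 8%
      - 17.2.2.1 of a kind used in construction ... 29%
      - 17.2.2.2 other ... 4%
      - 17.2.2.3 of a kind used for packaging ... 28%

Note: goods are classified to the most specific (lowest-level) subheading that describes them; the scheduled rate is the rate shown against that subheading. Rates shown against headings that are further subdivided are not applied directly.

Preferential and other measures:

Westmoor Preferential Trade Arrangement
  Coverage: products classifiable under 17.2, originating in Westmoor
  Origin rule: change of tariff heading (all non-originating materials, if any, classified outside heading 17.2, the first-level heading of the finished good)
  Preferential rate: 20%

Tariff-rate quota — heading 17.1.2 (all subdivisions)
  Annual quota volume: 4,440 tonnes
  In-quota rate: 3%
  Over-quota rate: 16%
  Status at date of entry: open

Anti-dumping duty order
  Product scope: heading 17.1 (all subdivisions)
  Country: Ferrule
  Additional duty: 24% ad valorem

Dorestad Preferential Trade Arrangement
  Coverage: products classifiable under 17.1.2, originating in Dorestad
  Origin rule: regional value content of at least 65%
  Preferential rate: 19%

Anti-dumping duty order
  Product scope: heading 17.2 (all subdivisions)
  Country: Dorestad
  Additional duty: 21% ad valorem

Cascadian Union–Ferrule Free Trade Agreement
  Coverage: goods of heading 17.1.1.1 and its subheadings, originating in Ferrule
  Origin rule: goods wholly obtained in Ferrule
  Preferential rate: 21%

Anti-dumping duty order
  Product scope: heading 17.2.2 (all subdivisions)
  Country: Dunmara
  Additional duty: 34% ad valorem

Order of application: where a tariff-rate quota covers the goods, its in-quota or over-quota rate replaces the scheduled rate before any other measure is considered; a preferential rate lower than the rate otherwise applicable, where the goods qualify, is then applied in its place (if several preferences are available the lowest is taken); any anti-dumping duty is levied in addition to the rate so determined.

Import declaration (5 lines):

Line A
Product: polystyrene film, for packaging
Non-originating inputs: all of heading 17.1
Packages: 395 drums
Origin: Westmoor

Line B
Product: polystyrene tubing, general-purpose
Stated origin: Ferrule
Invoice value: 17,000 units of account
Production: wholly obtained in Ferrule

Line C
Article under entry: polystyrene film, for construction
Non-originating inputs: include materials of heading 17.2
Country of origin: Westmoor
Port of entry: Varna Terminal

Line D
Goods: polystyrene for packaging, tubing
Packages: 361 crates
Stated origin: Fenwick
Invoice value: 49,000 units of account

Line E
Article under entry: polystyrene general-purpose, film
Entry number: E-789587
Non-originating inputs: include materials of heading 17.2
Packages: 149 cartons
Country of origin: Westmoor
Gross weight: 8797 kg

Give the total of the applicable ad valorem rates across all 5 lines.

Line A: polystyrene → 17.2; film → 17.2.2; for packaging → 17.2.2.3. Scheduled 28%. Westmoor agreement on 17.2: CTH met → 20% available; preferential 20%. → 20%.
Line B: polystyrene → 17.2; tubing → 17.2.1; general-purpose → 17.2.1.3. Scheduled 30%. Ferrule agreement on 17.1.1.1: 17.2.1.3 not covered. → 30%.
Line C: polystyrene → 17.2; film → 17.2.2; for construction → 17.2.2.1. Scheduled 29%. Westmoor agreement on 17.2: CTH not met. → 29%.
Line D: polystyrene → 17.2; tubing → 17.2.1; for packaging → 17.2.1.2. Scheduled 2%. No special measure applies. → 2%.
Line E: polystyrene → 17.2; film → 17.2.2; general-purpose → 17.2.2.2. Scheduled 4%. Westmoor agreement on 17.2: CTH not met. → 4%.
Sum: 20% + 30% + 29% + 2% + 4% = 85%.

85%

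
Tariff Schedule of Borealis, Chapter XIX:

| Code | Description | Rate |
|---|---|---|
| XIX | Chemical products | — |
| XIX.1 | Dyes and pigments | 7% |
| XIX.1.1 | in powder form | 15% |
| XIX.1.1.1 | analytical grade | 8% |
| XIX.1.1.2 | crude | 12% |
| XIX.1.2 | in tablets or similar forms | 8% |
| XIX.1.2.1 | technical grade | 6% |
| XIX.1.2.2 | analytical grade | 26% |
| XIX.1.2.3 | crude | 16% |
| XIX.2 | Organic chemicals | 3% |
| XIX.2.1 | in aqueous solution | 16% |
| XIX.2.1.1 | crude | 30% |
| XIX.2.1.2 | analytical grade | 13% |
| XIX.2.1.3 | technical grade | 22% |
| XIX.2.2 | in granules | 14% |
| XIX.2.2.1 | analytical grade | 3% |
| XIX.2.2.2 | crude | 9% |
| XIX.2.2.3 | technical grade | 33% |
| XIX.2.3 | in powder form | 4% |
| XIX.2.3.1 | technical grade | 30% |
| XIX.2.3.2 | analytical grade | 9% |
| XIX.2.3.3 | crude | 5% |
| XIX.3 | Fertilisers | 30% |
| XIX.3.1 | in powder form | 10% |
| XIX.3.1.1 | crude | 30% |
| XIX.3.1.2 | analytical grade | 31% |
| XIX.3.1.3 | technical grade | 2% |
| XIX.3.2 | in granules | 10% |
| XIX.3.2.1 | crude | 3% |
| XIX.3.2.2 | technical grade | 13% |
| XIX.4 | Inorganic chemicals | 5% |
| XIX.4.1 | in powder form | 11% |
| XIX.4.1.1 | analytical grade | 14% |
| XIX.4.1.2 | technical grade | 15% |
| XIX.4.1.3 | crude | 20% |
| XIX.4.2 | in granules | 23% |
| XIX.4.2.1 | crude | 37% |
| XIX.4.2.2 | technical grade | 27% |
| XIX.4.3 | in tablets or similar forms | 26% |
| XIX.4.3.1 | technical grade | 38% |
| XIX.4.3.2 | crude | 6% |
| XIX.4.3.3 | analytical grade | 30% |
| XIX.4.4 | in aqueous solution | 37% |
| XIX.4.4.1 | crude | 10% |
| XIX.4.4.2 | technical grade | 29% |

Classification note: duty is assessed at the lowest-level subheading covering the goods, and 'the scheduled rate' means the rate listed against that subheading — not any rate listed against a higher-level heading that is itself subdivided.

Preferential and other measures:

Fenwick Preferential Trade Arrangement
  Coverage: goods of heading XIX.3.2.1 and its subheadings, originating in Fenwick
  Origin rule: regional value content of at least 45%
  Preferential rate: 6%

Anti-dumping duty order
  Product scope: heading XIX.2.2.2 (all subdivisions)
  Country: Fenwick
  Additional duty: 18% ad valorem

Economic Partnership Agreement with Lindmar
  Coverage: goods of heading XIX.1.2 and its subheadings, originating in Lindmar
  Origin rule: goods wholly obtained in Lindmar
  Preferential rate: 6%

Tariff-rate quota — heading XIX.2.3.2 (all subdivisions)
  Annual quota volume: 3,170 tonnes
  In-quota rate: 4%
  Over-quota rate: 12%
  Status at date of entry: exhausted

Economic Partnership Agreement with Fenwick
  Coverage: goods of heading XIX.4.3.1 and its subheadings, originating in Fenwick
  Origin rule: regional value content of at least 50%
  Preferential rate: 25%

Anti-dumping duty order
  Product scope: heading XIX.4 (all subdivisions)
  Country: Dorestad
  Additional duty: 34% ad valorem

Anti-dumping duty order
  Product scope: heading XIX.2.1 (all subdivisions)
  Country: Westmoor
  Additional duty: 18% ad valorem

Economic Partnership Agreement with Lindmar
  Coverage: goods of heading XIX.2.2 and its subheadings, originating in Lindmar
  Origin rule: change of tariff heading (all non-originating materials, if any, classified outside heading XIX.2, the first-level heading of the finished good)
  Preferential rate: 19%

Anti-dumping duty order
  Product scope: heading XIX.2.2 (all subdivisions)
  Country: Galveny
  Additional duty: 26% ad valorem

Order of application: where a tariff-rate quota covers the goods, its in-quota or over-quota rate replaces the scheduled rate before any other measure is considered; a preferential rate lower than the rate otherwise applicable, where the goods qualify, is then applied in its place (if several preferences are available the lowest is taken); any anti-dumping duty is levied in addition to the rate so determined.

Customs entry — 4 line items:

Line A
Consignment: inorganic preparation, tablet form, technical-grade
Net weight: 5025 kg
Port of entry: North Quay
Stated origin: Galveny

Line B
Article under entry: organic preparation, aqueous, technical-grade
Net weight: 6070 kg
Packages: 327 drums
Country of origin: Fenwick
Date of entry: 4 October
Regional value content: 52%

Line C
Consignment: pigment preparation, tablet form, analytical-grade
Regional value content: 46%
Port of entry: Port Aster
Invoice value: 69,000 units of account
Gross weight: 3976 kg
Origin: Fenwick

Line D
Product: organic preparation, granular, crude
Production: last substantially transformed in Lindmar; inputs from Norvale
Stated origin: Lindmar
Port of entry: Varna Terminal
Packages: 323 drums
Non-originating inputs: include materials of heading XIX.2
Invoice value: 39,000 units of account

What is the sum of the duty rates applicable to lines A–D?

95%

Line A: inorganic → XIX.4; tablet form → XIX.4.3; technical-grade → XIX.4.3.1. Scheduled 38%. No special measure applies. → 38%.
Line B: organic → XIX.2; aqueous → XIX.2.1; technical-grade → XIX.2.1.3. Scheduled 22%. Fenwick agreement on XIX.3.2.1: XIX.2.1.3 not covered; Fenwick agreement on XIX.4.3.1: XIX.2.1.3 not covered. → 22%.
Line C: pigment → XIX.1; tablet form → XIX.1.2; analytical-grade → XIX.1.2.2. Scheduled 26%. Fenwick agreement on XIX.3.2.1: XIX.1.2.2 not covered; Fenwick agreement on XIX.4.3.1: XIX.1.2.2 not covered. → 26%.
Line D: organic → XIX.2; granular → XIX.2.2; crude → XIX.2.2.2. Scheduled 9%. Lindmar agreement on XIX.1.2: XIX.2.2.2 not covered; Lindmar agreement on XIX.2.2: CTH not met. → 9%.
Sum: 38% + 22% + 26% + 9% = 95%.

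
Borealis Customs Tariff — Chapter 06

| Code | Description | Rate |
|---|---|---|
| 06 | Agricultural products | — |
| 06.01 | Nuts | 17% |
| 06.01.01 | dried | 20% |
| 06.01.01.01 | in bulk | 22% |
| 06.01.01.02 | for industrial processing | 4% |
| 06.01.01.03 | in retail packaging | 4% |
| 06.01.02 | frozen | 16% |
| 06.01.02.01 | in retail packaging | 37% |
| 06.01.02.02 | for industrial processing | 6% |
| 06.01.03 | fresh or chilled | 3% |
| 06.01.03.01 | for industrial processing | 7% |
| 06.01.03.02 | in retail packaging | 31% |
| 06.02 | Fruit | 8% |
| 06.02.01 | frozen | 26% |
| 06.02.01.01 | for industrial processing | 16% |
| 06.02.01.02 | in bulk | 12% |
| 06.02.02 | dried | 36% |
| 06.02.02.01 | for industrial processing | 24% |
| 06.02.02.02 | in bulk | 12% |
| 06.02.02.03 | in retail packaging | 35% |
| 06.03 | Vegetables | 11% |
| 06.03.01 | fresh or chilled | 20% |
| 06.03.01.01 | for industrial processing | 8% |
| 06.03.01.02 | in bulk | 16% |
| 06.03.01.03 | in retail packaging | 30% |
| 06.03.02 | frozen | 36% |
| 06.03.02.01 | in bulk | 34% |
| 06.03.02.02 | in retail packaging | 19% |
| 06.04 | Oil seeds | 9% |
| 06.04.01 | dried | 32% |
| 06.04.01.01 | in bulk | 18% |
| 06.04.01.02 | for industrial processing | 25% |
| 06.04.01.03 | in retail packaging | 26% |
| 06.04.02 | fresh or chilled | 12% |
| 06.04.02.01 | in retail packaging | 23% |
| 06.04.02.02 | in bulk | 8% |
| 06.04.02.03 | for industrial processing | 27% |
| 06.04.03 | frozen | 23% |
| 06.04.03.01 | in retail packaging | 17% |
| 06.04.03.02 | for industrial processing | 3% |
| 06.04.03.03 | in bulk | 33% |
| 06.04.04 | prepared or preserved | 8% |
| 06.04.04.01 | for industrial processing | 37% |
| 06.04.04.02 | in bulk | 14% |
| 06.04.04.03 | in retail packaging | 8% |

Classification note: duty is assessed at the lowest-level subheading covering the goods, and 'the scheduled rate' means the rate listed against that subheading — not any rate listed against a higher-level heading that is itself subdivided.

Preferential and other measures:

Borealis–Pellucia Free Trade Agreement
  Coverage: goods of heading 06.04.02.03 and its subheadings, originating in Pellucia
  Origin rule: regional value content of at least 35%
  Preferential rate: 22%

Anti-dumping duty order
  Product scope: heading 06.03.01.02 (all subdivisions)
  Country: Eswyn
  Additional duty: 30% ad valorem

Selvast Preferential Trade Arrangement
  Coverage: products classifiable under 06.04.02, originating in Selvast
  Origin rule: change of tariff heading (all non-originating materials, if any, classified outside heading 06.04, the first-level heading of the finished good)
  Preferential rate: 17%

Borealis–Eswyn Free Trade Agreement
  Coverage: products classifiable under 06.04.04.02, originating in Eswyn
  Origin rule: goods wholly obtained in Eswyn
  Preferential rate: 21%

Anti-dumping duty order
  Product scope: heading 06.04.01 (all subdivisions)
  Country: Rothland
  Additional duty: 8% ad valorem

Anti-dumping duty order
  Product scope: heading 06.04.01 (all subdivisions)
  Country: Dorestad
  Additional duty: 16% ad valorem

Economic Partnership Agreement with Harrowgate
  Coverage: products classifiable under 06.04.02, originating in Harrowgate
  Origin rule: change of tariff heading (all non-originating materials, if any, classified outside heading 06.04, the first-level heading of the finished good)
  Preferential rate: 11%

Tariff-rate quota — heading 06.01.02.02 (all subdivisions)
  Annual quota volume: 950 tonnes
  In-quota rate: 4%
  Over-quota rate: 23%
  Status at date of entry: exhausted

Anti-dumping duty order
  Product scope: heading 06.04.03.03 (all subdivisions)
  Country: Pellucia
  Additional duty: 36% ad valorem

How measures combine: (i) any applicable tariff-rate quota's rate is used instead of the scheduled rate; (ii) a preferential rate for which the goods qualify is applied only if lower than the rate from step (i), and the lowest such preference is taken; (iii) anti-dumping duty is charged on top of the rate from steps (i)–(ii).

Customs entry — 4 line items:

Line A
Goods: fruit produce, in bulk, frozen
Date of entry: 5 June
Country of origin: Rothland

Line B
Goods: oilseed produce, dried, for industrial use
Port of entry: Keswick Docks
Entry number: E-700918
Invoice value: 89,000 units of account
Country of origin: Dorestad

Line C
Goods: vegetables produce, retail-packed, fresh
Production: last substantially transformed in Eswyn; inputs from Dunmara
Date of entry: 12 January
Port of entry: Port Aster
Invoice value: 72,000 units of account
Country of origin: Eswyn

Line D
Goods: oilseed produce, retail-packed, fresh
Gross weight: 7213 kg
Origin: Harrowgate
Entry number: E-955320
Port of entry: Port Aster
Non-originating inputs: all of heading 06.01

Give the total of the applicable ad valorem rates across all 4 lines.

Line A: fruit → 06.02; frozen → 06.02.01; in bulk → 06.02.01.02. Scheduled 12%. No special measure applies. → 12%.
Line B: oilseed → 06.04; dried → 06.04.01; for industrial use → 06.04.01.02. Scheduled 25%. anti-dumping (Dorestad, 06.04.01): +16%; total 25% + 16% = 41%. → 41%.
Line C: vegetables → 06.03; fresh → 06.03.01; retail-packed → 06.03.01.03. Scheduled 30%. Eswyn agreement on 06.04.04.02: 06.03.01.03 not covered. → 30%.
Line D: oilseed → 06.04; fresh → 06.04.02; retail-packed → 06.04.02.01. Scheduled 23%. Harrowgate agreement on 06.04.02: CTH met → 11% available; preferential 11%. → 11%.
Sum: 12% + 41% + 30% + 11% = 94%.

94%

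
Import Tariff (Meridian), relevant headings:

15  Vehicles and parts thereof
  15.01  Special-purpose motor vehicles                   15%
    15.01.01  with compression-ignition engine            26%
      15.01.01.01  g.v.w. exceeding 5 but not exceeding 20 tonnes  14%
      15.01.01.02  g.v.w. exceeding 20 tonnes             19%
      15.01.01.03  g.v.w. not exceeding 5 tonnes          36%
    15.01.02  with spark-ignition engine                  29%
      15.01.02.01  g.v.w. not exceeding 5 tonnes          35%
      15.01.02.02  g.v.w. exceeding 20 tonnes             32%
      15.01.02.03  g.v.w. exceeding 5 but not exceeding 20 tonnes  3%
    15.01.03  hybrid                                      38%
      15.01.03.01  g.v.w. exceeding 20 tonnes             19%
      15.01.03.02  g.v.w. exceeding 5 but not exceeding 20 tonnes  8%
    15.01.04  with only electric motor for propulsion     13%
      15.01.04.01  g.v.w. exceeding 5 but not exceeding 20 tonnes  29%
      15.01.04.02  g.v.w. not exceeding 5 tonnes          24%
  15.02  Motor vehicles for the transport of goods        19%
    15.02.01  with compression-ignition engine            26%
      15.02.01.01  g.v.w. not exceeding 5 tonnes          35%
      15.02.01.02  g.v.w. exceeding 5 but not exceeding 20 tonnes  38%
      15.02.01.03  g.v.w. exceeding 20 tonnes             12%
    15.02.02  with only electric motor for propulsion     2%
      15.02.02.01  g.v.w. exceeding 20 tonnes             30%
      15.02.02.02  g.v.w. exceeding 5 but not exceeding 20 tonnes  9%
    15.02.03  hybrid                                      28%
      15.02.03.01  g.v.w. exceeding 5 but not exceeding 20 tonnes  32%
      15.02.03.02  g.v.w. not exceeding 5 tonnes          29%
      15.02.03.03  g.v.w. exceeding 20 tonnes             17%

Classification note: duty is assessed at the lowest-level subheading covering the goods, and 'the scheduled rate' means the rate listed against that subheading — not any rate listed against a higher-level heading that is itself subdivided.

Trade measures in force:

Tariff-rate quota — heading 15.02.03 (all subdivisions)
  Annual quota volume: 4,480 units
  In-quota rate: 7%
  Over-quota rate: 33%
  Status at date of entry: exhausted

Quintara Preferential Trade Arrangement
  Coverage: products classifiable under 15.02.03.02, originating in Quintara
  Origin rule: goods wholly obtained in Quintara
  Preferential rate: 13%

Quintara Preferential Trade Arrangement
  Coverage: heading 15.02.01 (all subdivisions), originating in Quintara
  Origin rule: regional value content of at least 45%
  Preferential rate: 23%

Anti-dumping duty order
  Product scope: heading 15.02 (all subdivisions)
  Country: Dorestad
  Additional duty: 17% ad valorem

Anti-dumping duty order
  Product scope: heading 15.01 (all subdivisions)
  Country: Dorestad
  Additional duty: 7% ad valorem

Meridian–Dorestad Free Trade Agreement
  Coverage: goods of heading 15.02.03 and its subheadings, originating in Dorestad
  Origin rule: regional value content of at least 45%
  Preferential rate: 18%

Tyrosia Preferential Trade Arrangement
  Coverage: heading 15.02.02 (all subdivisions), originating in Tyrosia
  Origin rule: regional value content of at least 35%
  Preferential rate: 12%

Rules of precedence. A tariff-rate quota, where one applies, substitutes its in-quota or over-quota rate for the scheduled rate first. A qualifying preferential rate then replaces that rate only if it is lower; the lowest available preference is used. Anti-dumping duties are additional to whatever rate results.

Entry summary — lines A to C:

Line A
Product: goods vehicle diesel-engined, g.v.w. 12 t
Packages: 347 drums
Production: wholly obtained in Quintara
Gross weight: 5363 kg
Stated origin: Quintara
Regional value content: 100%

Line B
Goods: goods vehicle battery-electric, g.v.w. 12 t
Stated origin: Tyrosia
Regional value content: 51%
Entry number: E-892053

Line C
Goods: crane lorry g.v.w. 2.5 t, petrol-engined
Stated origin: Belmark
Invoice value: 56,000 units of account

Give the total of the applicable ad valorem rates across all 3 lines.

67%

Line A: goods vehicle → 15.02; diesel-engined → 15.02.01; g.v.w. 12 t → 15.02.01.02. Scheduled 38%. Quintara agreement on 15.02.03.02: 15.02.01.02 not covered; Quintara agreement on 15.02.01: RVC ≥ 45% → 23% available; preferential 23%. → 23%.
Line B: goods vehicle → 15.02; battery-electric → 15.02.02; g.v.w. 12 t → 15.02.02.02. Scheduled 9%. Tyrosia agreement on 15.02.02: RVC ≥ 35% → 12% available; preference 12% not lower than 9% → no reduction. → 9%.
Line C: crane lorry → 15.01; petrol-engined → 15.01.02; g.v.w. 2.5 t → 15.01.02.01. Scheduled 35%. No special measure applies. → 35%.
Sum: 23% + 9% + 35% = 67%.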